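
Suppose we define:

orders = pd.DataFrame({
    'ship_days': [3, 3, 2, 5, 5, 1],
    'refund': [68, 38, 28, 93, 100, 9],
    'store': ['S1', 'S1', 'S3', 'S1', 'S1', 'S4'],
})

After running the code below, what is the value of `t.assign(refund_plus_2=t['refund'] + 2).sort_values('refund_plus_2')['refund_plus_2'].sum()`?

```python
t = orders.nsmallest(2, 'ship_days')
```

41

take 2 rows with smallest ship_days:
   ship_days  refund store
5          1       9    S4
2          2      28    S3
add column refund_plus_2 = t['refund'] + 2:
   ship_days  refund store  refund_plus_2
5          1       9    S4             11
2          2      28    S3             30
sort by refund_plus_2:
   ship_days  refund store  refund_plus_2
5          1       9    S4             11
2          2      28    S3             30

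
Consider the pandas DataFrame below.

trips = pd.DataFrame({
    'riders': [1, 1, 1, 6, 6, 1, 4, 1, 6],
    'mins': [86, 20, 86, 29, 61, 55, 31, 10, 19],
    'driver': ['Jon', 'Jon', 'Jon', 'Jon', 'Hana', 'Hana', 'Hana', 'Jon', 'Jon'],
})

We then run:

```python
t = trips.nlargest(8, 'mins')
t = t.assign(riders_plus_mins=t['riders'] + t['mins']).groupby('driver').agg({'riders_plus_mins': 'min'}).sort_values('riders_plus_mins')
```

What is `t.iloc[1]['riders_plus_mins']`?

35

take 8 rows with largest mins:
   riders  mins driver
0       1    86    Jon
2       1    86    Jon
4       6    61   Hana
5       1    55   Hana
6       4    31   Hana
3       6    29    Jon
1       1    20    Jon
8       6    19    Jon
add column riders_plus_mins = t['riders'] + t['mins']:
   riders  mins driver  riders_plus_mins
0       1    86    Jon                87
2       1    86    Jon                87
4       6    61   Hana                67
5       1    55   Hana                56
6       4    31   Hana                35
3       6    29    Jon                35
1       1    20    Jon                21
8       6    19    Jon                25
group by driver, min of riders_plus_mins:
        riders_plus_mins
driver                  
Hana                  35
Jon                   21
sort by riders_plus_mins:
        riders_plus_mins
driver                  
Jon                   21
Hana                  35
Finally, value at position 1, column 'riders_plus_mins' = 35.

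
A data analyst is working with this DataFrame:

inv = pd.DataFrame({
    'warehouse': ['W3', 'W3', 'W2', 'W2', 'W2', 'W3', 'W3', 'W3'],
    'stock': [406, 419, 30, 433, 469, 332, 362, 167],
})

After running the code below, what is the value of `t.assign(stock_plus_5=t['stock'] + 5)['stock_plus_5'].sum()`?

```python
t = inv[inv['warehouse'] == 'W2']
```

947

filter rows where warehouse == 'W2':
  warehouse  stock
2        W2     30
3        W2    433
4        W2    469
add column stock_plus_5 = t['stock'] + 5:
  warehouse  stock  stock_plus_5
2        W2     30            35
3        W2    433           438
4        W2    469           474
The sum of column 'stock_plus_5' is 947.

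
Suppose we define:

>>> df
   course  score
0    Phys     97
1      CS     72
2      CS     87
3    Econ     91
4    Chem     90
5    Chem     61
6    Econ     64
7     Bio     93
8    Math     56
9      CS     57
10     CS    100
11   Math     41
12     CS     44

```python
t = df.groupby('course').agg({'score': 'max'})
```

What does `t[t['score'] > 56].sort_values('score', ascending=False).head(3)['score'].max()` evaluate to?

100

group by course, max of score:
        score
course       
Bio        93
CS        100
Chem       90
Econ       91
Math       56
Phys       97
filter rows where score > 56:
        score
course       
Bio        93
CS        100
Chem       90
Econ       91
Phys       97
sort by score descending:
        score
course       
CS        100
Phys       97
Bio        93
Econ       91
Chem       90
take first 3 rows:
        score
course       
CS        100
Phys       97
Bio        93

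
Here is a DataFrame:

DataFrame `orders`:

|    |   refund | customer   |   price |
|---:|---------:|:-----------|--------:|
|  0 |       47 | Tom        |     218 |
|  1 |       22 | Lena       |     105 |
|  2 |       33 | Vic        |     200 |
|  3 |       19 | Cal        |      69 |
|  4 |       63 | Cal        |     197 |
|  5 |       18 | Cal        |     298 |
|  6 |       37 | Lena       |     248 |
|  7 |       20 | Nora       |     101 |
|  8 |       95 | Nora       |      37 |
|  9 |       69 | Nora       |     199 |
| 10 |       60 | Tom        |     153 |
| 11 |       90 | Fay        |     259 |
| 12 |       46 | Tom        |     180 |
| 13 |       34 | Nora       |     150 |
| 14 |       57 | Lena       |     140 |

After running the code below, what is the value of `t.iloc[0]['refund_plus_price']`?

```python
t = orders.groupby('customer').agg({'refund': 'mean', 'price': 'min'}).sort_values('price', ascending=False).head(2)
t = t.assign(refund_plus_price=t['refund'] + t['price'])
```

349.0

group by customer: mean(refund), min(price):
             refund  price
customer                  
Cal       33.333333     69
Fay       90.000000    259
Lena      38.666667    105
Nora      54.500000     37
Tom       51.000000    153
Vic       33.000000    200
sort by price descending:
             refund  price
customer                  
Fay       90.000000    259
Vic       33.000000    200
Tom       51.000000    153
Lena      38.666667    105
Cal       33.333333     69
Nora      54.500000     37
take first 2 rows:
          refund  price
customer               
Fay         90.0    259
Vic         33.0    200
add column refund_plus_price = t['refund'] + t['price']:
          refund  price  refund_plus_price
customer                                  
Fay         90.0    259              349.0
Vic         33.0    200              233.0
Reading off the value at position 0, column 'refund_plus_price', we get 349.0.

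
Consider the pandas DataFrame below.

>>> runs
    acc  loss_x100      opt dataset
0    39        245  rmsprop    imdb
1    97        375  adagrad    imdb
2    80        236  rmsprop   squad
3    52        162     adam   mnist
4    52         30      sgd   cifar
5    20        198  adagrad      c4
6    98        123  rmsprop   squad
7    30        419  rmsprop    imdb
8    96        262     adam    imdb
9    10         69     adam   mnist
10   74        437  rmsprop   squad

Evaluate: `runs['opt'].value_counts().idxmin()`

sgd

value_counts of opt:
opt
rmsprop    5
adam       3
adagrad    2
sgd        1
Name: count, dtype: int64
label with the smallest value → sgd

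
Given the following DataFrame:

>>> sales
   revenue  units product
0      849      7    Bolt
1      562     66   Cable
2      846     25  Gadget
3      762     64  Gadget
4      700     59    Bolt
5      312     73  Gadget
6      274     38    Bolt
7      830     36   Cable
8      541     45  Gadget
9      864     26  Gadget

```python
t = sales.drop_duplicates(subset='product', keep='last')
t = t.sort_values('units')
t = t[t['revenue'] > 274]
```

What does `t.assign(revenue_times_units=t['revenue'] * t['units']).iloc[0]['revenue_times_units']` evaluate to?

drop duplicate product (keep=last):
   revenue  units product
6      274     38    Bolt
7      830     36   Cable
9      864     26  Gadget
sort by units:
   revenue  units product
9      864     26  Gadget
7      830     36   Cable
6      274     38    Bolt
filter rows where revenue > 274:
   revenue  units product
9      864     26  Gadget
7      830     36   Cable
add column revenue_times_units = t['revenue'] * t['units']:
   revenue  units product  revenue_times_units
9      864     26  Gadget                22464
7      830     36   Cable                29880
The value at position 0, column 'revenue_times_units' is 22464.

22464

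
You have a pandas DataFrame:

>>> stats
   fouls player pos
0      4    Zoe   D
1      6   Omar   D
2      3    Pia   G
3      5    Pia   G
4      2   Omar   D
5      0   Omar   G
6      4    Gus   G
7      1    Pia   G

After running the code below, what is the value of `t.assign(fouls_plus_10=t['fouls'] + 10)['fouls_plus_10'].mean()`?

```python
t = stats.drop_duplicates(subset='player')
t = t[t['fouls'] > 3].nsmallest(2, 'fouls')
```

14.0

drop duplicate player (keep=first):
   fouls player pos
0      4    Zoe   D
1      6   Omar   D
2      3    Pia   G
6      4    Gus   G
filter rows where fouls > 3:
   fouls player pos
0      4    Zoe   D
1      6   Omar   D
6      4    Gus   G
take 2 rows with smallest fouls:
   fouls player pos
0      4    Zoe   D
6      4    Gus   G
add column fouls_plus_10 = t['fouls'] + 10:
   fouls player pos  fouls_plus_10
0      4    Zoe   D             14
6      4    Gus   G             14
mean of column 'fouls_plus_10' → 14.0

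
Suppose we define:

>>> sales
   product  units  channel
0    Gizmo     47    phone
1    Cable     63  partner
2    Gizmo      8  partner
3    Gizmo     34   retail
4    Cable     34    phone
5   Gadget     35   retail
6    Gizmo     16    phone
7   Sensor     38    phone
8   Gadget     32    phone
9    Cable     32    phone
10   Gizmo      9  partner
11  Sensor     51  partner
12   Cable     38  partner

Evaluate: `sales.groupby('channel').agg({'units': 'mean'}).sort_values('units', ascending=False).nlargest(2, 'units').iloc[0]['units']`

group by channel, mean of units:
             units
channel           
partner  33.800000
phone    33.166667
retail   34.500000
sort by units descending:
             units
channel           
retail   34.500000
partner  33.800000
phone    33.166667
take 2 rows with largest units:
         units
channel       
retail    34.5
partner   33.8
Taking the value at position 0, column 'units' gives 34.5.

34.5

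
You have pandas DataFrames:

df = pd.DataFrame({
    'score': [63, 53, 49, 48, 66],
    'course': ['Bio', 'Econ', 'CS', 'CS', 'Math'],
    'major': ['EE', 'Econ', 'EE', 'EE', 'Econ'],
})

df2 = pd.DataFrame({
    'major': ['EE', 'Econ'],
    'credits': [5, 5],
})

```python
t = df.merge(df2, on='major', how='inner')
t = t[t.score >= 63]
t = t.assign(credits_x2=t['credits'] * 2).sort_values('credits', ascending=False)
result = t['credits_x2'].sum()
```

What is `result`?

20

merge on 'major' (how='inner') → 5 rows:
   score course major  credits
0     63    Bio    EE        5
1     53   Econ  Econ        5
2     49     CS    EE        5
3     48     CS    EE        5
4     66   Math  Econ        5
filter rows where score >= 63:
   score course major  credits
0     63    Bio    EE        5
4     66   Math  Econ        5
add column credits_x2 = t['credits'] * 2:
   score course major  credits  credits_x2
0     63    Bio    EE        5          10
4     66   Math  Econ        5          10
sort by credits descending:
   score course major  credits  credits_x2
0     63    Bio    EE        5          10
4     66   Math  Econ        5          10
Finally, sum of column 'credits_x2' = 20.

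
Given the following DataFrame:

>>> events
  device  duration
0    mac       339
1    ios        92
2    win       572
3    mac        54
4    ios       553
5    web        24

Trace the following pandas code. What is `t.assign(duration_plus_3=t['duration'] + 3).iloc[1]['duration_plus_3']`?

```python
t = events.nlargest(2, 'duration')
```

556

take 2 rows with largest duration:
  device  duration
2    win       572
4    ios       553
add column duration_plus_3 = t['duration'] + 3:
  device  duration  duration_plus_3
2    win       572              575
4    ios       553              556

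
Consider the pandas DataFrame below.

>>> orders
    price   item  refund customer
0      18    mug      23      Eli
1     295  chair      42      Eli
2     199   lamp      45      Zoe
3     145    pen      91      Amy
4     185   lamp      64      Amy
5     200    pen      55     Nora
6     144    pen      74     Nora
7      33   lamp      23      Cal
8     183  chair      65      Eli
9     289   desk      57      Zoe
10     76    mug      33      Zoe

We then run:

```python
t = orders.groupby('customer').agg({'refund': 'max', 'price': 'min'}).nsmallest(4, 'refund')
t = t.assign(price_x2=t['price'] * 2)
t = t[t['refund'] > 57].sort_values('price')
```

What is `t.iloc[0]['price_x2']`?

36

group by customer: max(refund), min(price):
          refund  price
customer               
Amy           91    145
Cal           23     33
Eli           65     18
Nora          74    144
Zoe           57     76
take 4 rows with smallest refund:
          refund  price
customer               
Cal           23     33
Zoe           57     76
Eli           65     18
Nora          74    144
add column price_x2 = t['price'] * 2:
          refund  price  price_x2
customer                         
Cal           23     33        66
Zoe           57     76       152
Eli           65     18        36
Nora          74    144       288
filter rows where refund > 57:
          refund  price  price_x2
customer                         
Eli           65     18        36
Nora          74    144       288
sort by price:
          refund  price  price_x2
customer                         
Eli           65     18        36
Nora          74    144       288
Taking the value at position 0, column 'price_x2' gives 36.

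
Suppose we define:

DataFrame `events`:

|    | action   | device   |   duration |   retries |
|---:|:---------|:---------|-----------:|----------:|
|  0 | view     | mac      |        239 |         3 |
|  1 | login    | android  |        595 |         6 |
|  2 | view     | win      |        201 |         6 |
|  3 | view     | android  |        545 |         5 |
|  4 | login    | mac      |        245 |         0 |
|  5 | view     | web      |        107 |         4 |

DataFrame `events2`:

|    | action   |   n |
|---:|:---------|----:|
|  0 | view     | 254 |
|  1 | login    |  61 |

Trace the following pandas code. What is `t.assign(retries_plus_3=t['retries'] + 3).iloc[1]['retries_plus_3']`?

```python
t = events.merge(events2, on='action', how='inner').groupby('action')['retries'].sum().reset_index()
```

21

merge on 'action' (how='inner') → 6 rows:
  action   device  duration  retries    n
0   view      mac       239        3  254
1  login  android       595        6   61
2   view      win       201        6  254
3   view  android       545        5  254
4  login      mac       245        0   61
5   view      web       107        4  254
group by action, sum of retries:
action
login     6
view     18
Name: retries, dtype: int64
reset_index():
  action  retries
0  login        6
1   view       18
add column retries_plus_3 = t['retries'] + 3:
  action  retries  retries_plus_3
0  login        6               9
1   view       18              21
The value at position 1, column 'retries_plus_3' is 21.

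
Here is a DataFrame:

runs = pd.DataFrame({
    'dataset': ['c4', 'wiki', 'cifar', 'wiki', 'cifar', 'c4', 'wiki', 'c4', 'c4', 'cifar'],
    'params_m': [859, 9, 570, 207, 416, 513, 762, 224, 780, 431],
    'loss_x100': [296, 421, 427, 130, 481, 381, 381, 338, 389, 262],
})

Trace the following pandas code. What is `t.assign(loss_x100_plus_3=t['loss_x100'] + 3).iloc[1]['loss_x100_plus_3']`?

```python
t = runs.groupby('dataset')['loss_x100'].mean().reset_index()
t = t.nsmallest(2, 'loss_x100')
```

group by dataset, mean of loss_x100:
dataset
c4       351.000000
cifar    390.000000
wiki     310.666667
Name: loss_x100, dtype: float64
reset_index():
  dataset   loss_x100
0      c4  351.000000
1   cifar  390.000000
2    wiki  310.666667
take 2 rows with smallest loss_x100:
  dataset   loss_x100
2    wiki  310.666667
0      c4  351.000000
add column loss_x100_plus_3 = t['loss_x100'] + 3:
  dataset   loss_x100  loss_x100_plus_3
2    wiki  310.666667        313.666667
0      c4  351.000000        354.000000
Taking the value at position 1, column 'loss_x100_plus_3' gives 354.0.

354.0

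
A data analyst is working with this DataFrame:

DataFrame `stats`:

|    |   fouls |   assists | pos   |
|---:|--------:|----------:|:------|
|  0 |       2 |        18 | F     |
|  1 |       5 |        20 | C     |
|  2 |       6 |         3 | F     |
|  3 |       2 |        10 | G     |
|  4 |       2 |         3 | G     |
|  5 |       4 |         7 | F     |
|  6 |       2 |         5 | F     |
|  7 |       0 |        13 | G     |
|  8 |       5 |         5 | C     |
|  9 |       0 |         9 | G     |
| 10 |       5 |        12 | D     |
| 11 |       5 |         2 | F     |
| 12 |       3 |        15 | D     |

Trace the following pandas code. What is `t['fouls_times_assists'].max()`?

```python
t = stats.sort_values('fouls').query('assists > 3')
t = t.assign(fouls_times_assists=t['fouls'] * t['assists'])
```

100

sort by fouls:
    fouls  assists pos
7       0       13   G
9       0        9   G
0       2       18   F
3       2       10   G
4       2        3   G
6       2        5   F
12      3       15   D
5       4        7   F
1       5       20   C
8       5        5   C
10      5       12   D
11      5        2   F
2       6        3   F
filter rows where assists > 3:
    fouls  assists pos
7       0       13   G
9       0        9   G
0       2       18   F
3       2       10   G
6       2        5   F
12      3       15   D
5       4        7   F
1       5       20   C
8       5        5   C
10      5       12   D
add column fouls_times_assists = t['fouls'] * t['assists']:
    fouls  assists pos  fouls_times_assists
7       0       13   G                    0
9       0        9   G                    0
0       2       18   F                   36
3       2       10   G                   20
6       2        5   F                   10
12      3       15   D                   45
5       4        7   F                   28
1       5       20   C                  100
8       5        5   C                   25
10      5       12   D                   60
Then the max of column 'fouls_times_assists': 100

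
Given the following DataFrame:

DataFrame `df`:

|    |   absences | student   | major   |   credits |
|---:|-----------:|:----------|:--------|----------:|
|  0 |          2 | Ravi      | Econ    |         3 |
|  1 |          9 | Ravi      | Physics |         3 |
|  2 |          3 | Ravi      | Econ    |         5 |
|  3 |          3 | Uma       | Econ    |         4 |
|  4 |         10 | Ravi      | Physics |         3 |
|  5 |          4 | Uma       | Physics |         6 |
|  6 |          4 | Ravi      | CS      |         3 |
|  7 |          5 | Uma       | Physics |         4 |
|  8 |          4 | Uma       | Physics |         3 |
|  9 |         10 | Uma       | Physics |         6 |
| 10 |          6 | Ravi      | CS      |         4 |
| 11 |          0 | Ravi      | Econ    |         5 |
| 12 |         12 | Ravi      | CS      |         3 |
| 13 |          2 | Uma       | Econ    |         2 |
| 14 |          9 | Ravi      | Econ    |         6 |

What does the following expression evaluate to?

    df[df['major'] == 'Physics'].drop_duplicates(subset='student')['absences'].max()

filter rows where major == 'Physics':
   absences student    major  credits
1         9    Ravi  Physics        3
4        10    Ravi  Physics        3
5         4     Uma  Physics        6
7         5     Uma  Physics        4
8         4     Uma  Physics        3
9        10     Uma  Physics        6
drop duplicate student (keep=first):
   absences student    major  credits
1         9    Ravi  Physics        3
5         4     Uma  Physics        6

9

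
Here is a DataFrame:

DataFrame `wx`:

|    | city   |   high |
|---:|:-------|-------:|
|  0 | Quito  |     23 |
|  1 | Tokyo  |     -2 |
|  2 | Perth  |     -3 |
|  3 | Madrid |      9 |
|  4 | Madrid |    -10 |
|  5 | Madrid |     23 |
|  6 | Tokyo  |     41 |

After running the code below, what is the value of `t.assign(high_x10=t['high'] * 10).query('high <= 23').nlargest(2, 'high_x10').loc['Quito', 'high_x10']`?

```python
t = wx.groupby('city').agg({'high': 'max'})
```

group by city, max of high:
        high
city        
Madrid    23
Perth     -3
Quito     23
Tokyo     41
add column high_x10 = t['high'] * 10:
        high  high_x10
city                  
Madrid    23       230
Perth     -3       -30
Quito     23       230
Tokyo     41       410
filter rows where high <= 23:
        high  high_x10
city                  
Madrid    23       230
Perth     -3       -30
Quito     23       230
take 2 rows with largest high_x10:
        high  high_x10
city                  
Madrid    23       230
Quito     23       230
Taking the value at row 'Quito', column 'high_x10' gives 230.

230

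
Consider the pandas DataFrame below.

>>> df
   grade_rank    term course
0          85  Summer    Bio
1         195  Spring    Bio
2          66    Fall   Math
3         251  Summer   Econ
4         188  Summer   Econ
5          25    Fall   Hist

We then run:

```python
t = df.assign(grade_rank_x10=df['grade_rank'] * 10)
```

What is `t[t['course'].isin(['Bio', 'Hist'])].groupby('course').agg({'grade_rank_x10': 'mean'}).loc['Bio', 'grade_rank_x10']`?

add column grade_rank_x10 = df['grade_rank'] * 10:
   grade_rank    term course  grade_rank_x10
0          85  Summer    Bio             850
1         195  Spring    Bio            1950
2          66    Fall   Math             660
3         251  Summer   Econ            2510
4         188  Summer   Econ            1880
5          25    Fall   Hist             250
filter rows where course in ['Bio', 'Hist']:
   grade_rank    term course  grade_rank_x10
0          85  Summer    Bio             850
1         195  Spring    Bio            1950
5          25    Fall   Hist             250
group by course, mean of grade_rank_x10:
        grade_rank_x10
course                
Bio             1400.0
Hist             250.0

1400.0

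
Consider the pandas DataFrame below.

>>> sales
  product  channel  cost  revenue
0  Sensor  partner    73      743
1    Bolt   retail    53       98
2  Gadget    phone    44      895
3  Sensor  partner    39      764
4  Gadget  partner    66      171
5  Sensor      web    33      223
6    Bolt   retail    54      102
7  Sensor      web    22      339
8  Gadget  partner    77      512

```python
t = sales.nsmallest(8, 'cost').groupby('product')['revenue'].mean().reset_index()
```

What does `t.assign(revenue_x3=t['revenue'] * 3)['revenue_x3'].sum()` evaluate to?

3450.75

take 8 rows with smallest cost:
  product  channel  cost  revenue
7  Sensor      web    22      339
5  Sensor      web    33      223
3  Sensor  partner    39      764
2  Gadget    phone    44      895
1    Bolt   retail    53       98
6    Bolt   retail    54      102
4  Gadget  partner    66      171
0  Sensor  partner    73      743
group by product, mean of revenue:
product
Bolt      100.00
Gadget    533.00
Sensor    517.25
Name: revenue, dtype: float64
reset_index():
  product  revenue
0    Bolt   100.00
1  Gadget   533.00
2  Sensor   517.25
add column revenue_x3 = t['revenue'] * 3:
  product  revenue  revenue_x3
0    Bolt   100.00      300.00
1  Gadget   533.00     1599.00
2  Sensor   517.25     1551.75
Hence 3450.75.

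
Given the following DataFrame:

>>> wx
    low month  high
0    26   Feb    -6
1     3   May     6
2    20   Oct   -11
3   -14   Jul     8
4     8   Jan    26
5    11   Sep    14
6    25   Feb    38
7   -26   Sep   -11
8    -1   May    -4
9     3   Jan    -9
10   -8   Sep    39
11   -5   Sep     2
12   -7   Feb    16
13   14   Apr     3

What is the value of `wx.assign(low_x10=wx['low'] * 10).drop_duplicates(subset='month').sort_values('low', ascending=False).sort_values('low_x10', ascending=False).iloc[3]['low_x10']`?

110

add column low_x10 = wx['low'] * 10:
    low month  high  low_x10
0    26   Feb    -6      260
1     3   May     6       30
2    20   Oct   -11      200
3   -14   Jul     8     -140
4     8   Jan    26       80
5    11   Sep    14      110
6    25   Feb    38      250
7   -26   Sep   -11     -260
8    -1   May    -4      -10
9     3   Jan    -9       30
10   -8   Sep    39      -80
11   -5   Sep     2      -50
12   -7   Feb    16      -70
13   14   Apr     3      140
drop duplicate month (keep=first):
    low month  high  low_x10
0    26   Feb    -6      260
1     3   May     6       30
2    20   Oct   -11      200
3   -14   Jul     8     -140
4     8   Jan    26       80
5    11   Sep    14      110
13   14   Apr     3      140
sort by low descending:
    low month  high  low_x10
0    26   Feb    -6      260
2    20   Oct   -11      200
13   14   Apr     3      140
5    11   Sep    14      110
4     8   Jan    26       80
1     3   May     6       30
3   -14   Jul     8     -140
sort by low_x10 descending:
    low month  high  low_x10
0    26   Feb    -6      260
2    20   Oct   -11      200
13   14   Apr     3      140
5    11   Sep    14      110
4     8   Jan    26       80
1     3   May     6       30
3   -14   Jul     8     -140
Hence 110.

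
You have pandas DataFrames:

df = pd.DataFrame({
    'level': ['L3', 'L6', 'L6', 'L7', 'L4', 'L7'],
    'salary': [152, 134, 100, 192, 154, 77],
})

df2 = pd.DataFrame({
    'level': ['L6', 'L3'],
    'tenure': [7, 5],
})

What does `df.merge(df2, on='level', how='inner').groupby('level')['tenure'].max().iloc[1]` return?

merge on 'level' (how='inner') → 3 rows:
  level  salary  tenure
0    L3     152       5
1    L6     134       7
2    L6     100       7
group by level, max of tenure:
level
L3    5
L6    7
Name: tenure, dtype: int64
Hence 7.

7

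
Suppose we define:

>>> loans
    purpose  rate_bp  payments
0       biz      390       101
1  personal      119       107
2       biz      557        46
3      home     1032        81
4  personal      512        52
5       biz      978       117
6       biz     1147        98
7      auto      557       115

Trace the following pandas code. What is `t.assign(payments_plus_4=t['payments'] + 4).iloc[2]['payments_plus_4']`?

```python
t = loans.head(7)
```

take first 7 rows:
    purpose  rate_bp  payments
0       biz      390       101
1  personal      119       107
2       biz      557        46
3      home     1032        81
4  personal      512        52
5       biz      978       117
6       biz     1147        98
add column payments_plus_4 = t['payments'] + 4:
    purpose  rate_bp  payments  payments_plus_4
0       biz      390       101              105
1  personal      119       107              111
2       biz      557        46               50
3      home     1032        81               85
4  personal      512        52               56
5       biz      978       117              121
6       biz     1147        98              102

50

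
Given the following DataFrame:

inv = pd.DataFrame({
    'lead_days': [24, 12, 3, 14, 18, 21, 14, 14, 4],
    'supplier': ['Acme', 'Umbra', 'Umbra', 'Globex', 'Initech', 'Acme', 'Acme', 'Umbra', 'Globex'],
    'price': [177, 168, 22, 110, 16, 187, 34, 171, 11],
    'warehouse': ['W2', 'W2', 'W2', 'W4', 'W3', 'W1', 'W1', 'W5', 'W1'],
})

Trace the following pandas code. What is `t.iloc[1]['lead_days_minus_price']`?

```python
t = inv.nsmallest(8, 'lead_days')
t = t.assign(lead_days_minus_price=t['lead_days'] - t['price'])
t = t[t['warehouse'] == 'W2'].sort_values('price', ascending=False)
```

take 8 rows with smallest lead_days:
   lead_days supplier  price warehouse
2          3    Umbra     22        W2
8          4   Globex     11        W1
1         12    Umbra    168        W2
3         14   Globex    110        W4
6         14     Acme     34        W1
7         14    Umbra    171        W5
4         18  Initech     16        W3
5         21     Acme    187        W1
add column lead_days_minus_price = t['lead_days'] - t['price']:
   lead_days supplier  price warehouse  lead_days_minus_price
2          3    Umbra     22        W2                    -19
8          4   Globex     11        W1                     -7
1         12    Umbra    168        W2                   -156
3         14   Globex    110        W4                    -96
6         14     Acme     34        W1                    -20
7         14    Umbra    171        W5                   -157
4         18  Initech     16        W3                      2
5         21     Acme    187        W1                   -166
filter rows where warehouse == 'W2':
   lead_days supplier  price warehouse  lead_days_minus_price
2          3    Umbra     22        W2                    -19
1         12    Umbra    168        W2                   -156
sort by price descending:
   lead_days supplier  price warehouse  lead_days_minus_price
1         12    Umbra    168        W2                   -156
2          3    Umbra     22        W2                    -19
Finally, value at position 1, column 'lead_days_minus_price' = -19.

-19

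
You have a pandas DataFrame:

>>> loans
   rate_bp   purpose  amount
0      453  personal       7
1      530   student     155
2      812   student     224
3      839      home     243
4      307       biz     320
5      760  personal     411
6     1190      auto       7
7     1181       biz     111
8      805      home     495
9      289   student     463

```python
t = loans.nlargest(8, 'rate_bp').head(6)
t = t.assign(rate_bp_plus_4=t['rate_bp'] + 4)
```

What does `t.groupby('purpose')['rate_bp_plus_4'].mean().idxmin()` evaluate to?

personal

take 8 rows with largest rate_bp:
   rate_bp   purpose  amount
6     1190      auto       7
7     1181       biz     111
3      839      home     243
2      812   student     224
8      805      home     495
5      760  personal     411
1      530   student     155
0      453  personal       7
take first 6 rows:
   rate_bp   purpose  amount
6     1190      auto       7
7     1181       biz     111
3      839      home     243
2      812   student     224
8      805      home     495
5      760  personal     411
add column rate_bp_plus_4 = t['rate_bp'] + 4:
   rate_bp   purpose  amount  rate_bp_plus_4
6     1190      auto       7            1194
7     1181       biz     111            1185
3      839      home     243             843
2      812   student     224             816
8      805      home     495             809
5      760  personal     411             764
group by purpose, mean of rate_bp_plus_4:
purpose
auto        1194.0
biz         1185.0
home         826.0
personal     764.0
student      816.0
Name: rate_bp_plus_4, dtype: float64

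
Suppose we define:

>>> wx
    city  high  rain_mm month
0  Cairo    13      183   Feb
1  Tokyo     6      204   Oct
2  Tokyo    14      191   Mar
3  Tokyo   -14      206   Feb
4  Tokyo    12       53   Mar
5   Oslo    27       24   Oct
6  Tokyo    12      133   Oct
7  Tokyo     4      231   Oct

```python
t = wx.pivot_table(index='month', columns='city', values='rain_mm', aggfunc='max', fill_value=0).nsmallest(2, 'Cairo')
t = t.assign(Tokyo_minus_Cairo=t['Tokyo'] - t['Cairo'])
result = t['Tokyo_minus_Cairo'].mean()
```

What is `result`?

211.0

pivot: rows=month, cols=city, max(rain_mm):
city   Cairo  Oslo  Tokyo
month                    
Feb      183     0    206
Mar        0     0    191
Oct        0    24    231
take 2 rows with smallest Cairo:
city   Cairo  Oslo  Tokyo
month                    
Mar        0     0    191
Oct        0    24    231
add column Tokyo_minus_Cairo = t['Tokyo'] - t['Cairo']:
city   Cairo  Oslo  Tokyo  Tokyo_minus_Cairo
month                                       
Mar        0     0    191                191
Oct        0    24    231                231
So mean() = 211.0.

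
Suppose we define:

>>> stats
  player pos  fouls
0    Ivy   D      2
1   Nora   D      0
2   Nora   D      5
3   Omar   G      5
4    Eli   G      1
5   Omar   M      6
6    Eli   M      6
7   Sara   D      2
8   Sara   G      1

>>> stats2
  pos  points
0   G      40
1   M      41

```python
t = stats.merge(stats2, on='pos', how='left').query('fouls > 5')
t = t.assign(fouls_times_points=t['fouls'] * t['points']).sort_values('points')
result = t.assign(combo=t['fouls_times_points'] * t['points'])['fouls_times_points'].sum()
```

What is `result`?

492.0

merge on 'pos' (how='left') → 9 rows:
  player pos  fouls  points
0    Ivy   D      2     NaN
1   Nora   D      0     NaN
2   Nora   D      5     NaN
3   Omar   G      5    40.0
4    Eli   G      1    40.0
5   Omar   M      6    41.0
6    Eli   M      6    41.0
7   Sara   D      2     NaN
8   Sara   G      1    40.0
filter rows where fouls > 5:
  player pos  fouls  points
5   Omar   M      6    41.0
6    Eli   M      6    41.0
add column fouls_times_points = t['fouls'] * t['points']:
  player pos  fouls  points  fouls_times_points
5   Omar   M      6    41.0               246.0
6    Eli   M      6    41.0               246.0
sort by points:
  player pos  fouls  points  fouls_times_points
5   Omar   M      6    41.0               246.0
6    Eli   M      6    41.0               246.0
add column combo = t['fouls_times_points'] * t['points']:
  player pos  fouls  points  fouls_times_points    combo
5   Omar   M      6    41.0               246.0  10086.0
6    Eli   M      6    41.0               246.0  10086.0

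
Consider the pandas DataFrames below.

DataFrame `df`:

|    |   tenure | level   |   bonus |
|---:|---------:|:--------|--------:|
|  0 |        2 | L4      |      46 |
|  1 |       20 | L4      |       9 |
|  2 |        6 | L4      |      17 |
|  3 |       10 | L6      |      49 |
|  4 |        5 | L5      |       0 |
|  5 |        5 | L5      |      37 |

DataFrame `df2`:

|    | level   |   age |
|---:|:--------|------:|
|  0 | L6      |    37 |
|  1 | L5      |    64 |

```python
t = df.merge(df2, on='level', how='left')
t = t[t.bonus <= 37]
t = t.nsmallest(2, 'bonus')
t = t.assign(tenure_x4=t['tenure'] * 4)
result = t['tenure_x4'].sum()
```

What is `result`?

merge on 'level' (how='left') → 6 rows:
   tenure level  bonus   age
0       2    L4     46   NaN
1      20    L4      9   NaN
2       6    L4     17   NaN
3      10    L6     49  37.0
4       5    L5      0  64.0
5       5    L5     37  64.0
filter rows where bonus <= 37:
   tenure level  bonus   age
1      20    L4      9   NaN
2       6    L4     17   NaN
4       5    L5      0  64.0
5       5    L5     37  64.0
take 2 rows with smallest bonus:
   tenure level  bonus   age
4       5    L5      0  64.0
1      20    L4      9   NaN
add column tenure_x4 = t['tenure'] * 4:
   tenure level  bonus   age  tenure_x4
4       5    L5      0  64.0         20
1      20    L4      9   NaN         80
So sum() = 100.

100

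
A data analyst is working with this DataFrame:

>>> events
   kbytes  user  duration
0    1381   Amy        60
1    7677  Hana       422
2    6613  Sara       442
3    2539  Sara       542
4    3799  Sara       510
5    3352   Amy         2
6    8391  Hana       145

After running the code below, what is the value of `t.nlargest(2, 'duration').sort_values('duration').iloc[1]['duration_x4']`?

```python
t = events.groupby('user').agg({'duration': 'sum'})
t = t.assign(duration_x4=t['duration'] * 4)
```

group by user, sum of duration:
      duration
user          
Amy         62
Hana       567
Sara      1494
add column duration_x4 = t['duration'] * 4:
      duration  duration_x4
user                       
Amy         62          248
Hana       567         2268
Sara      1494         5976
take 2 rows with largest duration:
      duration  duration_x4
user                       
Sara      1494         5976
Hana       567         2268
sort by duration:
      duration  duration_x4
user                       
Hana       567         2268
Sara      1494         5976

5976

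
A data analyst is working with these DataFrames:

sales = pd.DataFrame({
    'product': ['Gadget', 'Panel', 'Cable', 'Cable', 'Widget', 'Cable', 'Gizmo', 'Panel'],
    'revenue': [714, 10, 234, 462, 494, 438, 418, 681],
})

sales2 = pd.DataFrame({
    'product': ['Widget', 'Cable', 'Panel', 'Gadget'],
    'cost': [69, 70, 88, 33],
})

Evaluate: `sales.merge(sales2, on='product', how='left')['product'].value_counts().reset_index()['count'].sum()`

merge on 'product' (how='left') → 8 rows:
  product  revenue  cost
0  Gadget      714  33.0
1   Panel       10  88.0
2   Cable      234  70.0
3   Cable      462  70.0
4  Widget      494  69.0
5   Cable      438  70.0
6   Gizmo      418   NaN
7   Panel      681  88.0
value_counts of product:
product
Cable     3
Panel     2
Gadget    1
Widget    1
Gizmo     1
Name: count, dtype: int64
reset_index():
  product  count
0   Cable      3
1   Panel      2
2  Gadget      1
3  Widget      1
4   Gizmo      1
Finally, sum of column 'count' = 8.

8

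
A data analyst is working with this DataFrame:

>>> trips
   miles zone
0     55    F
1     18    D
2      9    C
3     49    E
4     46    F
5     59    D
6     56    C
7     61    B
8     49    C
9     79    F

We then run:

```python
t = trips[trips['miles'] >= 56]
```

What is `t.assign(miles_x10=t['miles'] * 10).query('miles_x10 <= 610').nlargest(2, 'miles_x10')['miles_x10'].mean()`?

filter rows where miles >= 56:
   miles zone
5     59    D
6     56    C
7     61    B
9     79    F
add column miles_x10 = t['miles'] * 10:
   miles zone  miles_x10
5     59    D        590
6     56    C        560
7     61    B        610
9     79    F        790
filter rows where miles_x10 <= 610:
   miles zone  miles_x10
5     59    D        590
6     56    C        560
7     61    B        610
take 2 rows with largest miles_x10:
   miles zone  miles_x10
7     61    B        610
5     59    D        590
Finally, mean of column 'miles_x10' = 600.0.

600.0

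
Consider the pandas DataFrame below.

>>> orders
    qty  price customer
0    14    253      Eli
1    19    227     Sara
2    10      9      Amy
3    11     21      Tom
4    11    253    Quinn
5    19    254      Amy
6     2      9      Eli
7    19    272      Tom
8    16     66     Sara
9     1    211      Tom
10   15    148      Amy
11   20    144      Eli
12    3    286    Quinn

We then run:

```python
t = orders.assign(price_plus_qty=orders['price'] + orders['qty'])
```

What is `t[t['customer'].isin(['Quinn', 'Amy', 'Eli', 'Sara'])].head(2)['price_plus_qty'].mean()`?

add column price_plus_qty = orders['price'] + orders['qty']:
    qty  price customer  price_plus_qty
0    14    253      Eli             267
1    19    227     Sara             246
2    10      9      Amy              19
3    11     21      Tom              32
4    11    253    Quinn             264
5    19    254      Amy             273
6     2      9      Eli              11
7    19    272      Tom             291
8    16     66     Sara              82
9     1    211      Tom             212
10   15    148      Amy             163
11   20    144      Eli             164
12    3    286    Quinn             289
filter rows where customer in ['Quinn', 'Amy', 'Eli', 'Sara']:
    qty  price customer  price_plus_qty
0    14    253      Eli             267
1    19    227     Sara             246
2    10      9      Amy              19
4    11    253    Quinn             264
5    19    254      Amy             273
6     2      9      Eli              11
8    16     66     Sara              82
10   15    148      Amy             163
11   20    144      Eli             164
12    3    286    Quinn             289
take first 2 rows:
   qty  price customer  price_plus_qty
0   14    253      Eli             267
1   19    227     Sara             246

256.5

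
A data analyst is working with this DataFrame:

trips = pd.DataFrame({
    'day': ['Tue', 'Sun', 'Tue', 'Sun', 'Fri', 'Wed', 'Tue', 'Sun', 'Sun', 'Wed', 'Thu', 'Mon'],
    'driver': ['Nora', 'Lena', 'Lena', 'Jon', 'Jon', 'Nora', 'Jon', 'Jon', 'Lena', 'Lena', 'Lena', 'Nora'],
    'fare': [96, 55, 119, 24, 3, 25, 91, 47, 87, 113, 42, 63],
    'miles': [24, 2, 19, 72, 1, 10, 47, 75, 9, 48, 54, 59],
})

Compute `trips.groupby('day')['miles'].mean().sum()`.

212.5

group by day, mean of miles:
day
Fri     1.0
Mon    59.0
Sun    39.5
Thu    54.0
Tue    30.0
Wed    29.0
Name: miles, dtype: float64
Hence 212.5.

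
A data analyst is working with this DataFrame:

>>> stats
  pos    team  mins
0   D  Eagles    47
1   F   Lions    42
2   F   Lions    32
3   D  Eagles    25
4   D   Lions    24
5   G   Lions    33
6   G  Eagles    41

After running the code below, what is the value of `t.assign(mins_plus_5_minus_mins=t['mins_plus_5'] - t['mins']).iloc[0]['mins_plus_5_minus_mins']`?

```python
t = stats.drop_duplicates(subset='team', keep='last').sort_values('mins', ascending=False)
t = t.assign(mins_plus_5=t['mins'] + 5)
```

5

drop duplicate team (keep=last):
  pos    team  mins
5   G   Lions    33
6   G  Eagles    41
sort by mins descending:
  pos    team  mins
6   G  Eagles    41
5   G   Lions    33
add column mins_plus_5 = t['mins'] + 5:
  pos    team  mins  mins_plus_5
6   G  Eagles    41           46
5   G   Lions    33           38
add column mins_plus_5_minus_mins = t['mins_plus_5'] - t['mins']:
  pos    team  mins  mins_plus_5  mins_plus_5_minus_mins
6   G  Eagles    41           46                       5
5   G   Lions    33           38                       5
Finally, value at position 0, column 'mins_plus_5_minus_mins' = 5.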